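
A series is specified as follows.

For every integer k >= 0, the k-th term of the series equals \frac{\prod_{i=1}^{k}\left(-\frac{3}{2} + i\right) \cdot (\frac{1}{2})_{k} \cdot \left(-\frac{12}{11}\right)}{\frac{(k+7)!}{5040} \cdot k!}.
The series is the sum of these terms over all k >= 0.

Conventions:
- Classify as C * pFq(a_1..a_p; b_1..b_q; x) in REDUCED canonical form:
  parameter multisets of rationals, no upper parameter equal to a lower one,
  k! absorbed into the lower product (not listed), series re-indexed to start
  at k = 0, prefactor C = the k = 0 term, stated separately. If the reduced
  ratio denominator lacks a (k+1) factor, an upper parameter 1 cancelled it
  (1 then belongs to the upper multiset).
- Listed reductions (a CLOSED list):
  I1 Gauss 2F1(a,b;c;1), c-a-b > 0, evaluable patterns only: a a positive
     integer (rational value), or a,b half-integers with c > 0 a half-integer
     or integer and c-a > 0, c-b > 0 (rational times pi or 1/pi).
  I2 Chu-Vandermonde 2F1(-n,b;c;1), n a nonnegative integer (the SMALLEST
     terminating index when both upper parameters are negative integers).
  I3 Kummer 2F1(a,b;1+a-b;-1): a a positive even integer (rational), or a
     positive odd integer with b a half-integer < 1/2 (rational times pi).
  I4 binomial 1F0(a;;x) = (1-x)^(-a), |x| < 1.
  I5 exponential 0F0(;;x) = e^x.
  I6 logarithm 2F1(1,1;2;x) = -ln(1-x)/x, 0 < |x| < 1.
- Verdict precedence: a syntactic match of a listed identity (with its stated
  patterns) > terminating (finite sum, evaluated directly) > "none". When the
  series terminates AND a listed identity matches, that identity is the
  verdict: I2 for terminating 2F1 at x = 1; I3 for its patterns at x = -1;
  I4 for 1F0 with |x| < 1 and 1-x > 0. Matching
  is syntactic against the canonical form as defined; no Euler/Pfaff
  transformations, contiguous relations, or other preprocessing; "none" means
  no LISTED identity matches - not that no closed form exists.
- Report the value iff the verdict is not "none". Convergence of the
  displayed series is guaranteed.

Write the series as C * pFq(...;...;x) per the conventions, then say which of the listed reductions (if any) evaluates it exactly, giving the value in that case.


At argument 1: a 2F1 with upper {-\frac{1}{2}, \frac{1}{2}}, lower {8}, scaled by C = -\frac{12}{11}. Verdict: this is Gauss (I1, half-integer pattern) (x = 1; upper {-\frac{1}{2}, \frac{1}{2}} half-integers, c = 8 in the evaluable pattern). Exact value: \left(-\frac{33554432}{10122255}\right) / \pi.

Structural cue: with t_0 = -\frac{12}{11}, the denominator's factorial ratio (prefactor -12/11) is a lower Pochhammer.
Term ratio: r(k) = 1 * (k-\frac{1}{2}) (k+\frac{1}{2}) / [(k+8) (k+1)] - rational in k, leading ratio 1; with t_0 = -\frac{12}{11}, classification follows.


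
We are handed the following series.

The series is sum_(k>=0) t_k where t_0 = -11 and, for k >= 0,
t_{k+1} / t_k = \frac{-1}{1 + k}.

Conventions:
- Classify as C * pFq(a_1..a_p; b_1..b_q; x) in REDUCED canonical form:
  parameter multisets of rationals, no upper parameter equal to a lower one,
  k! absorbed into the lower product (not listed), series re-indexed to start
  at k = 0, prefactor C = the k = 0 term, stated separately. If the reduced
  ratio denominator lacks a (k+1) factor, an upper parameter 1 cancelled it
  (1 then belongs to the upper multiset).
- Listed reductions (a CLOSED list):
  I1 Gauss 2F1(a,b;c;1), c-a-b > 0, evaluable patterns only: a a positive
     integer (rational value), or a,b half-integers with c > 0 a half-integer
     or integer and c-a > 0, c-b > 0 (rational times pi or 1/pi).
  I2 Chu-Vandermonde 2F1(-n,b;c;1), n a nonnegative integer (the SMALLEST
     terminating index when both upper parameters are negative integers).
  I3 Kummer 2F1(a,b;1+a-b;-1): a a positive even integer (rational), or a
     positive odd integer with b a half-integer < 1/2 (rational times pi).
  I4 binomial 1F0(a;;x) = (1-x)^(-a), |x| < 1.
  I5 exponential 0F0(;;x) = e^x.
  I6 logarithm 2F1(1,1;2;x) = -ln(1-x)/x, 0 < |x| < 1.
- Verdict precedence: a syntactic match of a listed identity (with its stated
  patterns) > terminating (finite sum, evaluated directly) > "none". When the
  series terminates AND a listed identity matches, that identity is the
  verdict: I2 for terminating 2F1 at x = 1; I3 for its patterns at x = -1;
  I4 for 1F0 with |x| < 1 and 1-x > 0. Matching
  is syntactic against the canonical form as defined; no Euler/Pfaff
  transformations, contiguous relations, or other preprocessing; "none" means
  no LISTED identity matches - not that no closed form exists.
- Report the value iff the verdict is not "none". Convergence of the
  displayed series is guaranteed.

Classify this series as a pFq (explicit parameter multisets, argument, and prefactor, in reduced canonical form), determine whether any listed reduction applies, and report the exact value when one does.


Prefactor -11, argument -1: 0F0 with upper {-} over lower {-}. Verdict at x = -1: exponential (I5) matches (the 0F0 exponential series at x = -1). Exact value: \left(-11\right) \cdot e^{-1}.

Structural cue: t_0 being -11, factor the ratio over Q (prefactor -11): negated roots = parameters.
Consecutive-term ratio: r(k) = -1 * 1 / [(k+1)] - rational in k, leading ratio -1; with t_0 = -11, classification follows.


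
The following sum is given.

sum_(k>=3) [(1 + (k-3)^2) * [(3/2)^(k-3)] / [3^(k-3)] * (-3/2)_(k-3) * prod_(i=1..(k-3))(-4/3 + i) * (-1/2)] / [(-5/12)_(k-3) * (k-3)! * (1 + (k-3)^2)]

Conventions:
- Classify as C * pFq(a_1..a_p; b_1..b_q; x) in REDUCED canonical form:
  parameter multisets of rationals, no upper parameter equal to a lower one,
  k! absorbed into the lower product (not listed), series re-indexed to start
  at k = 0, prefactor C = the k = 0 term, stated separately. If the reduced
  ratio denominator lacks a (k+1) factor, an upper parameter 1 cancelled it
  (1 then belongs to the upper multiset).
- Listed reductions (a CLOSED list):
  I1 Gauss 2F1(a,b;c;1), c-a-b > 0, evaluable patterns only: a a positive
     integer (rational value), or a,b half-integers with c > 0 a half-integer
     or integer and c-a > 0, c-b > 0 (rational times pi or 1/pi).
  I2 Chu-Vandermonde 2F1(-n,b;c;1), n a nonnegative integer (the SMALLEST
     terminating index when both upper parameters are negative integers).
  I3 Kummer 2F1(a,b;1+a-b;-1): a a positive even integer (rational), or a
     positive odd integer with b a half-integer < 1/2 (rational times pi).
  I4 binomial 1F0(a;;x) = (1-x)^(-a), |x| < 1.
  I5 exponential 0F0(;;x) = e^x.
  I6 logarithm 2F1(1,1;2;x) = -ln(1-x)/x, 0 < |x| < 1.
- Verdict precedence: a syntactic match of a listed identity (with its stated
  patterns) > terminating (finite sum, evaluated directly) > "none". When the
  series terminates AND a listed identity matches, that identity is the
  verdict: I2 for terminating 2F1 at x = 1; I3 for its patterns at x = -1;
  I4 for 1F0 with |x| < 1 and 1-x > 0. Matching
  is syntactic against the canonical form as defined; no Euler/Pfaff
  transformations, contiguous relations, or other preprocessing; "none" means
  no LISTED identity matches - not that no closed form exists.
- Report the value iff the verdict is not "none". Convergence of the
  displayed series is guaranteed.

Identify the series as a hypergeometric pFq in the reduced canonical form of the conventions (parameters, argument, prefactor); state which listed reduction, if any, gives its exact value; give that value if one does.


x = 1/2 here; the reduced form reads 2F1, upper {-3/2, -1/3}, lower {-5/12}, C = -1/2. Verdict: none here - no I1-I6 shape fits x = 1/2 with lower {-5/12}.

Structural cue: x = (1/2) and striking the common factor k^2 + 1 reduces the term (C = -1/2).
Ratio: r(k) = (1/2) * (k-3/2) (k-1/3) / [(k-5/12) (k+1)] - rational in k. x = (1/2); t_0 = -1/2; negate the roots.


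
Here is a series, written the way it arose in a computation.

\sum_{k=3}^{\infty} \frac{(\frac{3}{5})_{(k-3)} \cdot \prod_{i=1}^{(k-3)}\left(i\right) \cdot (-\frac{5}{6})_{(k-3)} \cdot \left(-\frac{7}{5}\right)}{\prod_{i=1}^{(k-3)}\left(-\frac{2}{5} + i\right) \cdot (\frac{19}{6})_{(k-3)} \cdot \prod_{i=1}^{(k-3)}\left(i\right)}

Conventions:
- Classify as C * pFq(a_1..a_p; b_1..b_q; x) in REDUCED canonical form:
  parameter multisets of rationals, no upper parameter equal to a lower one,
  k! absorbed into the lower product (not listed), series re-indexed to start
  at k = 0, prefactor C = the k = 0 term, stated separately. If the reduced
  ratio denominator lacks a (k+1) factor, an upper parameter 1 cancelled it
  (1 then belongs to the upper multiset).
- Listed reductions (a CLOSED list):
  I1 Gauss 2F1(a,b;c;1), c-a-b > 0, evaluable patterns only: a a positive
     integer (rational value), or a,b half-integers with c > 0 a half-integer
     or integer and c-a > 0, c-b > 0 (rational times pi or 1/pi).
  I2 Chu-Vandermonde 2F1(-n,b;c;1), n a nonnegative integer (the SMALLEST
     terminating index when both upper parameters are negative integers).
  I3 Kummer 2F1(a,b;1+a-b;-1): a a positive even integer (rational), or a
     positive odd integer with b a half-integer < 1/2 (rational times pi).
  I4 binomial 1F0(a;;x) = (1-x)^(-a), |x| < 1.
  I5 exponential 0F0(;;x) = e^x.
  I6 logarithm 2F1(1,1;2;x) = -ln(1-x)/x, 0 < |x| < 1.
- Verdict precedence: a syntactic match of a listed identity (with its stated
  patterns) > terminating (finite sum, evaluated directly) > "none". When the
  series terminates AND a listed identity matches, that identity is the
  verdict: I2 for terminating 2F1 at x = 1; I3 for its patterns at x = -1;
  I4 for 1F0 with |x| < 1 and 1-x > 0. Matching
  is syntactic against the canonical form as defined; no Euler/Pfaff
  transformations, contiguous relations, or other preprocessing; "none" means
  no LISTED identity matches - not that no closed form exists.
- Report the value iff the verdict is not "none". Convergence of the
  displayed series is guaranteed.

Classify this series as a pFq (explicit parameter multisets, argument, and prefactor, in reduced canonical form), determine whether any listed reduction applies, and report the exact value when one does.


The tell: with t_0 = -\frac{7}{5}, the running product (C = -7/5, x = 1) telescopes to a rising factorial.
Adjacent-term ratio: r(k) = 1 * (k-\frac{5}{6}) (k+1) / [(k+\frac{19}{6}) (k+1)] - rational in k, leading ratio 1; with t_0 = -\frac{7}{5}, classification follows.

x = 1 here; the reduced form reads 2F1, upper {-\frac{5}{6}, 1}, lower {\frac{19}{6}}, C = -\frac{7}{5}. Verdict (x = 1): Gauss (I1, integer-parameter pattern) applies (x = 1: the Gamma ratio telescopes since c-a-b = 3 > 0 and a = 1 in Z>0). Hence: -\frac{91}{90}.


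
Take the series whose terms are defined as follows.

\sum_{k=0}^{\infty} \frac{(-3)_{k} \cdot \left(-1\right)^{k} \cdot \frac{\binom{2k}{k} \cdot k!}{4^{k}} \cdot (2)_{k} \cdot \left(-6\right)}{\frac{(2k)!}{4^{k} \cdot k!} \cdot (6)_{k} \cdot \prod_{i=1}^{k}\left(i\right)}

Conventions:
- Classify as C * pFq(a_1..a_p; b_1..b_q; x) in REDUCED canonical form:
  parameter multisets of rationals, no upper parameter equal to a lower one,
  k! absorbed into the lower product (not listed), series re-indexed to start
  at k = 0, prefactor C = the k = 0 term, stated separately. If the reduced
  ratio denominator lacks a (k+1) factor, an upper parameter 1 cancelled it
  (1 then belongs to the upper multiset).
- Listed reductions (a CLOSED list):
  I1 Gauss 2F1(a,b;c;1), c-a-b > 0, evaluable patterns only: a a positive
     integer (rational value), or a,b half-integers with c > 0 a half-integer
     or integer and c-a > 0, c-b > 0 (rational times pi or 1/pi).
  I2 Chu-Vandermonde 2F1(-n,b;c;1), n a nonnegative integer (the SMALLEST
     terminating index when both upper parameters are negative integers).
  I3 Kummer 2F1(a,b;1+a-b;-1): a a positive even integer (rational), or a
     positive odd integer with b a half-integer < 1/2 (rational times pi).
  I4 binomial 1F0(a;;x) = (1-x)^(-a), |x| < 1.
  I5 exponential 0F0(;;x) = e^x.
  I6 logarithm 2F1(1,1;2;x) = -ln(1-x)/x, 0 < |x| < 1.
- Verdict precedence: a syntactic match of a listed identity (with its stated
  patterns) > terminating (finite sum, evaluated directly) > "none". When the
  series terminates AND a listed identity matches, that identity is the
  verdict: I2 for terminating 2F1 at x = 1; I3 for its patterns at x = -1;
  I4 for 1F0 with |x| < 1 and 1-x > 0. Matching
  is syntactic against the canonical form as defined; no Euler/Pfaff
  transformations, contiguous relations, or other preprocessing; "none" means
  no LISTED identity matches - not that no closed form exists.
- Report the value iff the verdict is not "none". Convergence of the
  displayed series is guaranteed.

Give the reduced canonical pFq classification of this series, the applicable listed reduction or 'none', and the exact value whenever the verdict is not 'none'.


x = -1 here; the reduced form reads 2F1, upper {-3, 2}, lower {6}, C = -6. Verdict: this is Kummer's theorem (I3) (x = -1; c = 6 equals 1+a-b for upper {-3, 2}: listed pattern). Value: -15.

The tell: from the first term -6: the lower (2k)!/(4^k k!) block (C = -6) is (1/2)_k.
Consecutive-term ratio: r(k) = -1 * (k-3) (k+2) / [(k+6) (k+1)] - rational; roots negated = parameters, x = -1, C = -6.


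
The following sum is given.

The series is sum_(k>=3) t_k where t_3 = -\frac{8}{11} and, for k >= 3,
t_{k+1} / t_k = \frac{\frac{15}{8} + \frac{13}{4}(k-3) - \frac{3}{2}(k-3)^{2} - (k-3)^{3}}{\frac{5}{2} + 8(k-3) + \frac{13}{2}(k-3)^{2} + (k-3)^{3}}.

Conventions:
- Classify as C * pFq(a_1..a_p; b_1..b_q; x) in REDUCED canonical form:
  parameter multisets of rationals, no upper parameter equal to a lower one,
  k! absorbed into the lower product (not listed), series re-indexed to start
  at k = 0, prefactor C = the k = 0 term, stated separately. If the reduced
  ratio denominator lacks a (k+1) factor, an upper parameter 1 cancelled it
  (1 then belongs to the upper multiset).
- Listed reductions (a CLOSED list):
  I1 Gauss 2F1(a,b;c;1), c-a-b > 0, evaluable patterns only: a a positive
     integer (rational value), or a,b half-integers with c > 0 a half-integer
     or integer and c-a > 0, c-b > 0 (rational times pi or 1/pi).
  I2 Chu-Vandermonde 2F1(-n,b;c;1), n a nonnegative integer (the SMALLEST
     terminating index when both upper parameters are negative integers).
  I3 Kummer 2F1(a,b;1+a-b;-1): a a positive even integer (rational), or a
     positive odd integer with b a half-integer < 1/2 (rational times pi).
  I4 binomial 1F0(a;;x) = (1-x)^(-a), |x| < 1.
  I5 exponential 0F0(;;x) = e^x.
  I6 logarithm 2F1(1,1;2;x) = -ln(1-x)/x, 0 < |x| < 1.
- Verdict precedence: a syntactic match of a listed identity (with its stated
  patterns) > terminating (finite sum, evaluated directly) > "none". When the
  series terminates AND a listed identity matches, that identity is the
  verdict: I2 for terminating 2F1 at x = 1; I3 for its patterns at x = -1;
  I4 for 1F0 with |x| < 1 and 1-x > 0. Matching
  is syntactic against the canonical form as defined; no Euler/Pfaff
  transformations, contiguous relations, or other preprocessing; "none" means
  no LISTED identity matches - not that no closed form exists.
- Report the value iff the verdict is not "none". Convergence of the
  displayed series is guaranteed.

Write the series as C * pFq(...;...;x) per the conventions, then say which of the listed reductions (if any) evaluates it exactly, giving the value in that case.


Structural cue: with t_0 = -\frac{8}{11}, roots of the ratio polynomials (prefactor -8/11) are the negated parameters.
Step ratio: r(k) = -1 * (k-\frac{3}{2}) (k+\frac{5}{2}) / [(k+5) (k+1)] ; factor over Q: parameters, x = -1, and C = -\frac{8}{11}.

With C = -\frac{8}{11}: the canonical form is 2F1(-\frac{3}{2}, \frac{5}{2}; 5; -1). Verdict: none. Every listed pattern misses the 2F1 form at -1, upper {-\frac{3}{2}, \frac{5}{2}}.


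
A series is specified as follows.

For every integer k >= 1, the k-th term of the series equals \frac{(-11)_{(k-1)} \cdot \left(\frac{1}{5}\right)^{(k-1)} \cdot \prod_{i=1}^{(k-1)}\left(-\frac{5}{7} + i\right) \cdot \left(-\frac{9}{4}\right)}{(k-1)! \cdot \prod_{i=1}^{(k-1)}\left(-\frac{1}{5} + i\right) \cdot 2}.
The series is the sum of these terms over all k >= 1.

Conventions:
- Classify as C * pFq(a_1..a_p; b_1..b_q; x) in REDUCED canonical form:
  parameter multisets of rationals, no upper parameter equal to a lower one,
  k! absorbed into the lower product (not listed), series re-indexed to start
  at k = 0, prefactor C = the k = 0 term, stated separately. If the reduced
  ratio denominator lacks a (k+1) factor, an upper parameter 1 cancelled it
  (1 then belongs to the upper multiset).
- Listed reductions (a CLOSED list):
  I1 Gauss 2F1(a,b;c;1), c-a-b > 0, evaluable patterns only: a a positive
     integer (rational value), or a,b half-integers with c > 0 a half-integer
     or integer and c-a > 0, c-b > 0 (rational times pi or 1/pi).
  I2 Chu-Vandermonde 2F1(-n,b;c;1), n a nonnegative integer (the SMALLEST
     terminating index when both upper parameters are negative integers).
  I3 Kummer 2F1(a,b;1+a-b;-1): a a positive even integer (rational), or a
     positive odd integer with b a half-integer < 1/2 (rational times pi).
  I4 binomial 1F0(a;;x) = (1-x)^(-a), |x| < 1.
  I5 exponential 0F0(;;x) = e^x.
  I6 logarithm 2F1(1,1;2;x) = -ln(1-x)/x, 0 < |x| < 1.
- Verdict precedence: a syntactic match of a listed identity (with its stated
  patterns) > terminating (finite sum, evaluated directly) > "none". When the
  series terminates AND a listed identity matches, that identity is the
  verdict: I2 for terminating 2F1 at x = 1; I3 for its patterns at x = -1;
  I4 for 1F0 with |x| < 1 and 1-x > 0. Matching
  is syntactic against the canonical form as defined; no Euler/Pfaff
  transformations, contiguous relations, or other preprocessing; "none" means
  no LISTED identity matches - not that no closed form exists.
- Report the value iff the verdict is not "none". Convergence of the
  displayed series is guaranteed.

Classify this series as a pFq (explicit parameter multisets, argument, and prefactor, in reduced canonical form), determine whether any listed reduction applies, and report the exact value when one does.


Canonical form: C = -\frac{9}{8} times 2F1 with upper {-11, \frac{2}{7}}, lower {\frac{4}{5}}, x = \frac{1}{5}. Verdict: terminating - the sum ends at index 11 because -11 is a negative integer; exact evaluation follows. Hence: -\frac{213971176769194041}{330351607215582316}.

Key step: from the first term -\frac{9}{8}: the constant factors (C = -9/8) combine into one prefactor.
Term ratio: r(k) = \frac{1}{5} * (k-11) (k+\frac{2}{7}) / [(k+\frac{4}{5}) (k+1)] - rational; roots negated = parameters, x = \frac{1}{5}, C = -\frac{9}{8}.


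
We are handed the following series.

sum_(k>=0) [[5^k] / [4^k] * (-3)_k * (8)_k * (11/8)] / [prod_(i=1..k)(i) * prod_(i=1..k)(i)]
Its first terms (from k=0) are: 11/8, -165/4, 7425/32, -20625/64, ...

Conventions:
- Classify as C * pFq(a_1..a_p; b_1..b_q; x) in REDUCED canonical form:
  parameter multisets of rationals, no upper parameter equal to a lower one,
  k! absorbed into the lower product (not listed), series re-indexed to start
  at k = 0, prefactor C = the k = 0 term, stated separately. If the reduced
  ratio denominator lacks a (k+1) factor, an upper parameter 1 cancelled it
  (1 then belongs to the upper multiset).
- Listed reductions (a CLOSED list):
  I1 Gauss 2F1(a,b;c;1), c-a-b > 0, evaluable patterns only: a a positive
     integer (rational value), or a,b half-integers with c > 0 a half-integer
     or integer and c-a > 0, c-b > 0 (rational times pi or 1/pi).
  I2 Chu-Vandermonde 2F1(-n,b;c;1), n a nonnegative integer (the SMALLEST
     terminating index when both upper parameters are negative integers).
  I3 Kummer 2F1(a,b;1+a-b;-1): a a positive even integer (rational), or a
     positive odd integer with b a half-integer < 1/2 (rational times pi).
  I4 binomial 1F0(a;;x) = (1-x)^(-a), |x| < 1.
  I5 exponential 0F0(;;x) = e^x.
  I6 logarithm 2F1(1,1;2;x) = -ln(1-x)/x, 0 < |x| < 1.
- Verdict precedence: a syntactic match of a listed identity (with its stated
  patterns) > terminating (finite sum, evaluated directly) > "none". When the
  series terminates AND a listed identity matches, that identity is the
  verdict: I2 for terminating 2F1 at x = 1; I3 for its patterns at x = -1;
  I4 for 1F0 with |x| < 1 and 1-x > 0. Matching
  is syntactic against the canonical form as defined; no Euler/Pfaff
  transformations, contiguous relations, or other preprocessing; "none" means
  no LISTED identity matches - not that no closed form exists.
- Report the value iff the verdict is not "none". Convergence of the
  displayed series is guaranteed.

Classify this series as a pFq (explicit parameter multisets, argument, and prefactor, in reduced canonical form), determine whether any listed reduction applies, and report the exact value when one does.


Classification (C = 11/8): 2F1 with upper {-3, 8}, lower {1}, argument x = 5/4. Verdict: terminating - upper parameter -3 makes this a finite sum (last index 3), evaluated exactly. Its exact value is -8327/64.

Key observation: x = (5/4) and the lower running product (prefactor 11/8) is a rising factorial.
Adjacent-term ratio: r(k) = (5/4) * (k-3) (k+8) / [(k+1) (k+1)] ; factor over Q: parameters, x = (5/4), and C = 11/8.


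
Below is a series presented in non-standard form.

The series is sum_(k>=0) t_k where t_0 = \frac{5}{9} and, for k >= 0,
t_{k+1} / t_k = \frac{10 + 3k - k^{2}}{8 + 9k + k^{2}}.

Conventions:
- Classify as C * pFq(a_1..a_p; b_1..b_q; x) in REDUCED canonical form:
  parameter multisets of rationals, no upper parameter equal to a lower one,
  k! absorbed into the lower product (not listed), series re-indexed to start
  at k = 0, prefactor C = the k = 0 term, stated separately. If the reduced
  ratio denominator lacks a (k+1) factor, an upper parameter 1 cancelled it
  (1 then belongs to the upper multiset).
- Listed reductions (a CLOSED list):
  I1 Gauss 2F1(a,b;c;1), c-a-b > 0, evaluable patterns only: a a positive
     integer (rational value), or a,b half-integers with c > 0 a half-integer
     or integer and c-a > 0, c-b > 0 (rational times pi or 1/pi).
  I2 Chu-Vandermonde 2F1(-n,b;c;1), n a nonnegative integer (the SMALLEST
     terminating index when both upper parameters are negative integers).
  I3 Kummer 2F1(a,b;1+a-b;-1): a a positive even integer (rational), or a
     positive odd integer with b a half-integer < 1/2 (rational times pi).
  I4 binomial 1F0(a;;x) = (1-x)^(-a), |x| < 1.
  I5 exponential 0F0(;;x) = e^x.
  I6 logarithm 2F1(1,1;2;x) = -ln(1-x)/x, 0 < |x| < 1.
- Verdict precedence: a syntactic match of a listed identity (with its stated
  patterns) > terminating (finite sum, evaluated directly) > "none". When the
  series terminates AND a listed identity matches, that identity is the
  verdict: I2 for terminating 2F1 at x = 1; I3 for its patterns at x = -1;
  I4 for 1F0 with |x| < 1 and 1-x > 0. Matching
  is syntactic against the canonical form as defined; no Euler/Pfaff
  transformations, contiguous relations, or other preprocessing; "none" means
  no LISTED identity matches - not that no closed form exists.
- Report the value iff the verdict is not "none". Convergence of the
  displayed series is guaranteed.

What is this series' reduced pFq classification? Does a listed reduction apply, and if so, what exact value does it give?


The series (x = -1) is 2F1: upper {-5, 2}, lower {8}, prefactor \frac{5}{9}. Verdict: Kummer (I3) matches (x = -1; c = 8 equals 1+a-b for upper {-5, 2}: listed pattern). Its exact value is \frac{35}{18}.

The tell: t_0 = \frac{5}{9} here, and factor the ratio over Q (C = 5/9): negated roots = parameters.
Step ratio: r(k) = -1 * (k-5) (k+2) / [(k+8) (k+1)] - poly over poly, x = -1 from leading terms; C = \frac{5}{9} at k = 0.


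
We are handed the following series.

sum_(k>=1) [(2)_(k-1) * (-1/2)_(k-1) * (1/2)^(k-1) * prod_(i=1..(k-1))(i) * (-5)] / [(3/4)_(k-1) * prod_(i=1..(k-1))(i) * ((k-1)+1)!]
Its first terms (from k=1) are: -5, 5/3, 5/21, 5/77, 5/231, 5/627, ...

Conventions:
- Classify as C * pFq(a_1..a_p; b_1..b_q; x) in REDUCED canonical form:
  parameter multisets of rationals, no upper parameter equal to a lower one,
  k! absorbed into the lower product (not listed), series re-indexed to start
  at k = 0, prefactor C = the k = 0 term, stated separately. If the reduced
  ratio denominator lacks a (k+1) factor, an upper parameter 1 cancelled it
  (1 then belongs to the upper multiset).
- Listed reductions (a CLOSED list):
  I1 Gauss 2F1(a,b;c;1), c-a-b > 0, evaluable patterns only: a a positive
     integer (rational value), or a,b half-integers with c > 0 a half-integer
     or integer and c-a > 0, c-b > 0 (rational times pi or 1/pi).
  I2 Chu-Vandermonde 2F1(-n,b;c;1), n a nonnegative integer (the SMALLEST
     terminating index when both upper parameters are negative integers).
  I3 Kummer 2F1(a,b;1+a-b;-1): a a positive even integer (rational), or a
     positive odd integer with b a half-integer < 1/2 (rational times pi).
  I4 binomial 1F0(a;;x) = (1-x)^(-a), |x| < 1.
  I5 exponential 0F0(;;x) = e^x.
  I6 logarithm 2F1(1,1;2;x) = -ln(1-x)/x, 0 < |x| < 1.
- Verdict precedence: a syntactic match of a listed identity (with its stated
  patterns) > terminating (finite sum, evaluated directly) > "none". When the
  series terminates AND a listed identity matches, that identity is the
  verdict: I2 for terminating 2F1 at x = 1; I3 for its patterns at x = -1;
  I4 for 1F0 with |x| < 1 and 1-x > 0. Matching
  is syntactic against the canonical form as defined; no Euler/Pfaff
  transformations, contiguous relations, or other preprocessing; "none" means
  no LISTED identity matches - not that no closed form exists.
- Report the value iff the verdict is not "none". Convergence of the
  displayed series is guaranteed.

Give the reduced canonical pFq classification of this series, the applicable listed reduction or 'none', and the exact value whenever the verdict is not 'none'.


Reduced: x = 1/2, 2F1, upper = {-1/2, 1}, lower = {3/4}, C = -5. Verdict: none. No listed pattern accepts 2F1(-1/2, 1; 3/4; 1/2).

Structural cue: t_0 being -5, the product of the first k integers (C = -5) is k!.
Consecutive-term ratio: r(k) = (1/2) * (k-1/2) (k+1) / [(k+3/4) (k+1)] - poly over poly, x = (1/2) from leading terms; C = -5 at k = 0.


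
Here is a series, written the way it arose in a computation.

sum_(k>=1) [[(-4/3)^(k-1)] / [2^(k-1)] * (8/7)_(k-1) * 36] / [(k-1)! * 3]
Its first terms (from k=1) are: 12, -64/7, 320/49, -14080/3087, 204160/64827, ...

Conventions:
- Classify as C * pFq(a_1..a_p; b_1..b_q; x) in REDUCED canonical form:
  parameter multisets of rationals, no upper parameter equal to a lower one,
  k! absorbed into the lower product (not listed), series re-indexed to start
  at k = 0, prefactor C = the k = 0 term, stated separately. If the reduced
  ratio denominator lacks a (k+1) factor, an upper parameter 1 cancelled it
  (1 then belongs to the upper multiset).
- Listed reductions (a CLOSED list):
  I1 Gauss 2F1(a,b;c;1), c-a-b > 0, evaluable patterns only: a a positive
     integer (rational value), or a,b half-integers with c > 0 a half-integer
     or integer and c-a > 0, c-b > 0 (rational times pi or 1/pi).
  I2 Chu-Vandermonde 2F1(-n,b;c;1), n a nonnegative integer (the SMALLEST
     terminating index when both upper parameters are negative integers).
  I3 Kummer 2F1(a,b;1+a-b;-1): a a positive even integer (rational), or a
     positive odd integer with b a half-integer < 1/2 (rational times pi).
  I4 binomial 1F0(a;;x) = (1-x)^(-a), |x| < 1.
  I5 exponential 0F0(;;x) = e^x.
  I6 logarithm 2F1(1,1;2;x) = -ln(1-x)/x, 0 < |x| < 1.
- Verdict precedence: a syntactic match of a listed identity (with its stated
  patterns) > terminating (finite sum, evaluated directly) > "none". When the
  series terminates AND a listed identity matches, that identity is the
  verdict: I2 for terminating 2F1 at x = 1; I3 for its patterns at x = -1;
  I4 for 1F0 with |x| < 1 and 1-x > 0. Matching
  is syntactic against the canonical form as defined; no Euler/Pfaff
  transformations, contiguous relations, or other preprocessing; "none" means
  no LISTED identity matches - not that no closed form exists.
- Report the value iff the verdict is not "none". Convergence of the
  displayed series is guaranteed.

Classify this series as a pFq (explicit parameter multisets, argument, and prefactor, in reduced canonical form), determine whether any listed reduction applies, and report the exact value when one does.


First insight: t_0 = 12 here, and the constant factors (C = 12, x = -2/3) combine into one prefactor.
Ratio: r(k) = (-2/3) * (k+8/7) / [(k+1)] ; factor over Q: parameters, x = (-2/3), and C = 12.

Classification (C = 12): 1F0 with upper {8/7}, lower {-}, argument x = -2/3. Verdict: the I4 binomial reduction applies (the 1F0 binomial series: exponent -8/7, x = -2/3). Its exact value is 12 * (5/3)^(-8/7).


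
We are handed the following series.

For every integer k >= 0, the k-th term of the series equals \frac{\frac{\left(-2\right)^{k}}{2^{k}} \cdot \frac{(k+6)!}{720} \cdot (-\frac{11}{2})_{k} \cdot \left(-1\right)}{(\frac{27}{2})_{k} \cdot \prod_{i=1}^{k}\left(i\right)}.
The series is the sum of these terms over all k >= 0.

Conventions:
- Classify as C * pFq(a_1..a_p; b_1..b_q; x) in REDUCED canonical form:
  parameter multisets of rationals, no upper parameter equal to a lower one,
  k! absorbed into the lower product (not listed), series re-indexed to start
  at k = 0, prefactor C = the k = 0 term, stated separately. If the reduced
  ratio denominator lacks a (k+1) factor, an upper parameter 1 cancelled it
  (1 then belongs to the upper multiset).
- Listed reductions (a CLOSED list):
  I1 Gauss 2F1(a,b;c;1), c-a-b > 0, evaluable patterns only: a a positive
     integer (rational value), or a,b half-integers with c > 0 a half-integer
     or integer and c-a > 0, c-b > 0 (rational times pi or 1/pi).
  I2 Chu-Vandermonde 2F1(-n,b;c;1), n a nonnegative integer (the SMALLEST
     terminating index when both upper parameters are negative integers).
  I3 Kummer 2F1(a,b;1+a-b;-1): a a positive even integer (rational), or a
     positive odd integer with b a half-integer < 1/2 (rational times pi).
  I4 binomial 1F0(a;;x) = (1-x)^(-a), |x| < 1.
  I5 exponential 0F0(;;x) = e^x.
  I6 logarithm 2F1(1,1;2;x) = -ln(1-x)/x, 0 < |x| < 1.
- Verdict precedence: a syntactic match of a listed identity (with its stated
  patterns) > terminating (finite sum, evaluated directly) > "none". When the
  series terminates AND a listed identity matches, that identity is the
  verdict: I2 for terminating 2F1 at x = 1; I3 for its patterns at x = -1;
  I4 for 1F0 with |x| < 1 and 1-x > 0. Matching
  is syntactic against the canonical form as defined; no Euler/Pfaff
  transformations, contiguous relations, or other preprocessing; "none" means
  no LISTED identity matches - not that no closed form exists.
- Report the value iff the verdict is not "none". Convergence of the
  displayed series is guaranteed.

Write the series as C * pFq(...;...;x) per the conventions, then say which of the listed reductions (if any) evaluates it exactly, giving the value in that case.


Reduced: x = -1, 2F1, upper = {-\frac{11}{2}, 7}, lower = {\frac{27}{2}}, C = -1. Verdict: Kummer (I3) fires (x = -1; c = \frac{27}{2} equals 1+a-b for upper {-\frac{11}{2}, 7}: listed pattern). Sum: \left(-\frac{929553625}{268435456}\right) \cdot \pi.

Key observation: from the first term -1: the factorial ratio (C = -1, x = -1) (k+a-1)!/(a-1)! is a rising factorial (a)_k.
Term ratio: r(k) = -1 * (k-\frac{11}{2}) (k+7) / [(k+\frac{27}{2}) (k+1)] - poly over poly, x = -1 from leading terms; C = -1 at k = 0.


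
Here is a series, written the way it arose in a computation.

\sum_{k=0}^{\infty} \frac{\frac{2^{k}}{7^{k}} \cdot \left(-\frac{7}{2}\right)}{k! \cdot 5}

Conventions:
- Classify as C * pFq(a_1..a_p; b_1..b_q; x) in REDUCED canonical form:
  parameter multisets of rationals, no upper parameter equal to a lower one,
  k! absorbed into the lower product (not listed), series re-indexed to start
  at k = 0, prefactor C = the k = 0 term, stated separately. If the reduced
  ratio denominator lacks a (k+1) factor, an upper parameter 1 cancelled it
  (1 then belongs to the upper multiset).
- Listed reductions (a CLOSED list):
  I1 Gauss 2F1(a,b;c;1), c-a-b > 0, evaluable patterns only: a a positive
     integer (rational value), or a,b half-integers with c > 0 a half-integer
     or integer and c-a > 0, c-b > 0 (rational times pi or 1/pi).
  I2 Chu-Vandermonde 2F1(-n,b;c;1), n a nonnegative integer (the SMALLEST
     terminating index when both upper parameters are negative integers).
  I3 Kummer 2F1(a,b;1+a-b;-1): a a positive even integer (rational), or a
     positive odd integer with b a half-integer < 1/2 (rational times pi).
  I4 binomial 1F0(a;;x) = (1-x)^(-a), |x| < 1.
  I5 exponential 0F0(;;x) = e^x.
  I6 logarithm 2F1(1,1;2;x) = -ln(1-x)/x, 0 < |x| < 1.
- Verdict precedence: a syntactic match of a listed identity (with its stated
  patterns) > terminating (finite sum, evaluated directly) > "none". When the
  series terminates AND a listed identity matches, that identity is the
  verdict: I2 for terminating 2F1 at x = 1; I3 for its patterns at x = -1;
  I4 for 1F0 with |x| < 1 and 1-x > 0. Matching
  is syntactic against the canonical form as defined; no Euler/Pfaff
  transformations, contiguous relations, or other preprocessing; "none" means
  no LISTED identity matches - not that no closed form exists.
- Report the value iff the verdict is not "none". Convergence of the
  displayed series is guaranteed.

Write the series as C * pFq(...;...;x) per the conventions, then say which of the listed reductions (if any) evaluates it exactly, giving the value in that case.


Prefactor -\frac{7}{10}, argument \frac{2}{7}: 0F0 with upper {-} over lower {-}. Verdict: exponential (I5) matches (the 0F0 exponential series at x = \frac{2}{7}). Value: \left(-\frac{7}{10}\right) \cdot e^{\frac{2}{7}}.

Key step: t_0 = -\frac{7}{10} here, and the constant factors (C = -7/10, x = 2/7) combine into one prefactor.
Term ratio: r(k) = \frac{2}{7} * 1 / [(k+1)] - rational in k. x = \frac{2}{7}; t_0 = -\frac{7}{10}; negate the roots.


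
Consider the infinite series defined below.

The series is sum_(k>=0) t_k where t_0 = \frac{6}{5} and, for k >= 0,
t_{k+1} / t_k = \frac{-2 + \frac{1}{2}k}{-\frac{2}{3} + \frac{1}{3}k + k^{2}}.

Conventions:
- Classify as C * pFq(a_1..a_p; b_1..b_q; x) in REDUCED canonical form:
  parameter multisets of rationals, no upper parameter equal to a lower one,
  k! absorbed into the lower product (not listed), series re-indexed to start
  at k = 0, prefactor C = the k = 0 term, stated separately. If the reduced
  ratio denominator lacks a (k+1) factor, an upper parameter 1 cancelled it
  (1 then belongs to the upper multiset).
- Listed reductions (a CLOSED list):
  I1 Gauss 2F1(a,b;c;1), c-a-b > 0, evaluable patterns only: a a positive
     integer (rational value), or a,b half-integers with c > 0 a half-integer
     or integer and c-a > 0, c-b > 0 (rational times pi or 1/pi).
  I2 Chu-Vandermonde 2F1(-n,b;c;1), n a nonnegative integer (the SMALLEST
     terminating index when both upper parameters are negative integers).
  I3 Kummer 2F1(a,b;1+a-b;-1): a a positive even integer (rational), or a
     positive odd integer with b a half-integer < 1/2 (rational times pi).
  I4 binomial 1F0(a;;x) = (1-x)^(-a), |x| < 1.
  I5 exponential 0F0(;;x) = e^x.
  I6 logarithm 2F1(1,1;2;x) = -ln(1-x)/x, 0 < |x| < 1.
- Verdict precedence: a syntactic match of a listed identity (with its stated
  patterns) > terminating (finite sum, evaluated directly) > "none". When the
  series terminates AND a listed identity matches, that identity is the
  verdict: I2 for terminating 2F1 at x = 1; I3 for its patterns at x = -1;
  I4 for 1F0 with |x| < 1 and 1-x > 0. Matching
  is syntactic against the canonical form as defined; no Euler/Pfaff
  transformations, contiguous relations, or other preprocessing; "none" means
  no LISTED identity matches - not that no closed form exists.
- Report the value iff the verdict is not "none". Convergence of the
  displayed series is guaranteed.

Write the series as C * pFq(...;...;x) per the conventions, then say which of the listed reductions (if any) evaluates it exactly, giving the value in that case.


Reduced: x = \frac{1}{2}, 1F1, upper = {-4}, lower = {-\frac{2}{3}}, C = \frac{6}{5}. Verdict: terminating at k = 4: the factor (-4)_k kills every later term; summing the 5 survivors is exact. Value: -\frac{3099}{2240}.

Key observation: t_0 being \frac{6}{5}, roots of the ratio polynomials (C = 6/5) are the negated parameters.
Step ratio: r(k) = \frac{1}{2} * (k-4) / [(k-\frac{2}{3}) (k+1)] - rational in k, leading ratio \frac{1}{2}; with t_0 = \frac{6}{5}, classification follows.


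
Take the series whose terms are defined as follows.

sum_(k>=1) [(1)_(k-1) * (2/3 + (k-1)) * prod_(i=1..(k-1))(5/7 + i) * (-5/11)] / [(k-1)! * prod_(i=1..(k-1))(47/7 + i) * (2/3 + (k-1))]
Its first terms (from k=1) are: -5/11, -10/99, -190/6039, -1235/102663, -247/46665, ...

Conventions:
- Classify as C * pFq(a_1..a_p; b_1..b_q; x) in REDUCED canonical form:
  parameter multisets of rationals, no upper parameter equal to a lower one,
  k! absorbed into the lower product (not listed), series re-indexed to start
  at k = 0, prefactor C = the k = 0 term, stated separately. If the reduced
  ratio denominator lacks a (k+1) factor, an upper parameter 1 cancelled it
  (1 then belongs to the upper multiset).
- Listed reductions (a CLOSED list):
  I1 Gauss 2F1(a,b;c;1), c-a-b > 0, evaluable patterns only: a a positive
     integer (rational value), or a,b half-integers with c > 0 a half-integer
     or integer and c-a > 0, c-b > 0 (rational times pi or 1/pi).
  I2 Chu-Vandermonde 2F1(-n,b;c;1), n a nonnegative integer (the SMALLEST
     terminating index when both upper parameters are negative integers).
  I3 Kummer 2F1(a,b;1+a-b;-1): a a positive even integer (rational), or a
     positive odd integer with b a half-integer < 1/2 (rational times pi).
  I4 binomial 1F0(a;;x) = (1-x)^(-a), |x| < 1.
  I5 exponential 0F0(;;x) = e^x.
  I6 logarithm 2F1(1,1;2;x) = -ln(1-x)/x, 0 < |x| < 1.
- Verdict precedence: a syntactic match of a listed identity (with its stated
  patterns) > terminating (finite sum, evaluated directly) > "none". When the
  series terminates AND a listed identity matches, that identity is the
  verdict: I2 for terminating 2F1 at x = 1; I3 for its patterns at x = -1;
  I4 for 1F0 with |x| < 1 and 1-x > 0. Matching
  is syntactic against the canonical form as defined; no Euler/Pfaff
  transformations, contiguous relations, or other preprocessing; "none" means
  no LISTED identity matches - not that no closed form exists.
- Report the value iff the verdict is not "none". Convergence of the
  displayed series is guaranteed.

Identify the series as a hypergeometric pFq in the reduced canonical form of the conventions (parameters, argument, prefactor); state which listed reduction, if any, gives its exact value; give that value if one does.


Reduced: x = 1, 2F1, upper = {1, 12/7}, lower = {54/7}, C = -5/11. Verdict: Gauss's theorem (I1) applies (x = 1: the Gamma ratio telescopes since c-a-b = 5 > 0 and a = 1 in Z>0). Hence: -47/77.

Structural cue: from the first term -5/11: the running product (C = -5/11, x = 1) telescopes to a rising factorial.
Consecutive-term ratio: r(k) = 1 * (k+1) (k+12/7) / [(k+54/7) (k+1)] - rational in k. x = 1; t_0 = -5/11; negate the roots.


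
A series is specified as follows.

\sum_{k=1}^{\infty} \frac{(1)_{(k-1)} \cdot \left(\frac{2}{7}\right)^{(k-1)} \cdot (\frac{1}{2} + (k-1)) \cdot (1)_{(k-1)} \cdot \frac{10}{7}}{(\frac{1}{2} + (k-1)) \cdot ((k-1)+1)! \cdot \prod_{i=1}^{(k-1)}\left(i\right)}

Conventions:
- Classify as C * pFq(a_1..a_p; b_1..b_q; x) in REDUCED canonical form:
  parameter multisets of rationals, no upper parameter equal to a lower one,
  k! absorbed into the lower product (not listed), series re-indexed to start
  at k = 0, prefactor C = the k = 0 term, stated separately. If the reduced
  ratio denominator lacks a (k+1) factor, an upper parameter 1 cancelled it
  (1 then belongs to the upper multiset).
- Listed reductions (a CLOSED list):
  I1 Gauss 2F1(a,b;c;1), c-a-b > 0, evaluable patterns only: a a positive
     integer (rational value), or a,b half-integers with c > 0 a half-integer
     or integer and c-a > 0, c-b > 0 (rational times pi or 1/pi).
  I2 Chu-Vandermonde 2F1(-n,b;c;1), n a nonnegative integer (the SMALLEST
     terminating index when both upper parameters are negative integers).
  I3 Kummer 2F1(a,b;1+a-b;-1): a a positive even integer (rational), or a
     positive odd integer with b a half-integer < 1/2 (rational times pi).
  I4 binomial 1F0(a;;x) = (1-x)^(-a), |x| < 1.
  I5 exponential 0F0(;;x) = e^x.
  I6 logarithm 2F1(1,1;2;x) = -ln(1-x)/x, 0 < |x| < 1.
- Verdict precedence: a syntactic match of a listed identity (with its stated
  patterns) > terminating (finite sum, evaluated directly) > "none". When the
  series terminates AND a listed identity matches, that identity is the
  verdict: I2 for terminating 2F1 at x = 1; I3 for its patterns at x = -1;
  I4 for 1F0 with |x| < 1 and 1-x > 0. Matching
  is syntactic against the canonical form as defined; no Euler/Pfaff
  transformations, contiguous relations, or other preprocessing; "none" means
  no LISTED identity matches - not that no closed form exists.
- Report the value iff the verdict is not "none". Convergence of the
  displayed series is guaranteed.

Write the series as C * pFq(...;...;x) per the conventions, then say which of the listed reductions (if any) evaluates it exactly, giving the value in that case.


Key step: with t_0 = \frac{10}{7}, the denominator's factorial ratio (prefactor 10/7) is a lower Pochhammer.
Adjacent-term ratio: r(k) = \frac{2}{7} * (k+1) (k+1) / [(k+2) (k+1)] - rational in k. x = \frac{2}{7}; t_0 = \frac{10}{7}; negate the roots.

x = \frac{2}{7} here; the reduced form reads 2F1, upper {1, 1}, lower {2}, C = \frac{10}{7}. Verdict: this is logarithm (I6) (the logarithm: parameters (1,1;2), x = \frac{2}{7}). Its exact value is \left(-5\right) \cdot \ln\left(\frac{5}{7}\right).
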